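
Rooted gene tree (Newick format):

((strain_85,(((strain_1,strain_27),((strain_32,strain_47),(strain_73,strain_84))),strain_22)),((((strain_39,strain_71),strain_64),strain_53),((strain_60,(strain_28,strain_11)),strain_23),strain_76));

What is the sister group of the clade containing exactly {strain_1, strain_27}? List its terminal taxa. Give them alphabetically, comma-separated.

strain_32, strain_47, strain_73, strain_84

The clade containing exactly {strain_1, strain_27} attaches to the tree at the node subtending ((strain_1,strain_27),((strain_32,strain_47),(strain_73,strain_84))).
The other lineage descending from that same node — the sister group — is ((strain_32,strain_47),(strain_73,strain_84)); its 4 tips in alphabetical order are the answer.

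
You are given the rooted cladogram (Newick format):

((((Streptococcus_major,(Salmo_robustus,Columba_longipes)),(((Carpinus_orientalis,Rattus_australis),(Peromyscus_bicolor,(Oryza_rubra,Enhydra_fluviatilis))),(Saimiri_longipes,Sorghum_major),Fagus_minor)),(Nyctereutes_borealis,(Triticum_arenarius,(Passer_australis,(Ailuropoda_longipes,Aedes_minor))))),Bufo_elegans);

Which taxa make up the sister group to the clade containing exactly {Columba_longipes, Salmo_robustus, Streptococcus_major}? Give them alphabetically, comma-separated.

Carpinus_orientalis, Enhydra_fluviatilis, Fagus_minor, Oryza_rubra, Peromyscus_bicolor, Rattus_australis, Saimiri_longipes, Sorghum_major

The clade containing exactly {Columba_longipes, Salmo_robustus, Streptococcus_major} attaches to the tree at the node subtending ((Streptococcus_major,(Salmo_robustus,Columba_longipes)),(((Carpinus_orientalis,Rattus_australis),(Peromyscus_bicolor,(Oryza_rubra,Enhydra_fluviatilis))),(Saimiri_longipes,Sorghum_major),Fagus_minor)).
The other lineage descending from that same node — the sister group — is (((Carpinus_orientalis,Rattus_australis),(Peromyscus_bicolor,(Oryza_rubra,Enhydra_fluviatilis))),(Saimiri_longipes,Sorghum_major),Fagus_minor); its 8 tips in alphabetical order are the answer.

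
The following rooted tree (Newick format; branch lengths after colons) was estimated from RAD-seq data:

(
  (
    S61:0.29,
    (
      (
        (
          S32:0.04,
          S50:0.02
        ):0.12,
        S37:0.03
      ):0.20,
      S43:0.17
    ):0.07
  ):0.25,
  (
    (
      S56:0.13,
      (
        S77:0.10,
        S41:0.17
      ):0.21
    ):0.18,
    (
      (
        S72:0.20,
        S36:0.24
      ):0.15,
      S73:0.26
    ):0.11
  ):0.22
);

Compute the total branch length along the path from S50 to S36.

The path runs S50 → … → MRCA → … → S36; the MRCA is the root of the tree.
Branch lengths along that path: 0.02 + 0.12 + 0.20 + 0.07 + 0.25 + 0.22 + 0.11 + 0.15 + 0.24 = 1.38.

1.38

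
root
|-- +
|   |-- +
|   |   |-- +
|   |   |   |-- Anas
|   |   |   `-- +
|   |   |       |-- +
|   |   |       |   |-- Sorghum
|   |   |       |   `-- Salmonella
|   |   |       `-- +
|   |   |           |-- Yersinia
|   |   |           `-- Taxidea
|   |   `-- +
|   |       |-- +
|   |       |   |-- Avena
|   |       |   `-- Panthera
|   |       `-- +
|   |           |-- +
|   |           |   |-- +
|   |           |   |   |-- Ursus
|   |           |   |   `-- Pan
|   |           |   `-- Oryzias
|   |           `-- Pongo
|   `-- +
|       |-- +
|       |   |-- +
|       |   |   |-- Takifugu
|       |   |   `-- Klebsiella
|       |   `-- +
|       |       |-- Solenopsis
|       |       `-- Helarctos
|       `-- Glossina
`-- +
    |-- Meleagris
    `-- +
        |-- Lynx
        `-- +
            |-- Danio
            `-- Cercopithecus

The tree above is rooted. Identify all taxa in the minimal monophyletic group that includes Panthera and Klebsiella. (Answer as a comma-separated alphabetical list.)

Anas, Avena, Glossina, Helarctos, Klebsiella, Oryzias, Pan, Panthera, Pongo, Salmonella, Solenopsis, Sorghum, Takifugu, Taxidea, Ursus, Yersinia

Tracing Panthera: it sits inside (Avena,Panthera).
Tracing Klebsiella: it sits inside (Takifugu,Klebsiella).
The smallest clade enclosing both is (((Anas,((Sorghum,Salmonella),(Yersinia,Taxidea))),((Avena,Panthera),(((Ursus,Pan),Oryzias),Pongo))),(((Takifugu,Klebsiella),(Solenopsis,Helarctos)),Glossina)); the answer is its 16 terminal taxa in alphabetical order.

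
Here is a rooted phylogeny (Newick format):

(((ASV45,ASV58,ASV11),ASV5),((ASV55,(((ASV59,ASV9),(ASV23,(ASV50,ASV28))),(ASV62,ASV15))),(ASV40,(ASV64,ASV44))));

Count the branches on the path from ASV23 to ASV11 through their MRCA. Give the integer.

9

The MRCA of ASV23 and ASV11 is the root of the tree.
From ASV23 up to that node: 6 branches. From ASV11 up to the same node: 3 branches. Total: 6 + 3 = 9.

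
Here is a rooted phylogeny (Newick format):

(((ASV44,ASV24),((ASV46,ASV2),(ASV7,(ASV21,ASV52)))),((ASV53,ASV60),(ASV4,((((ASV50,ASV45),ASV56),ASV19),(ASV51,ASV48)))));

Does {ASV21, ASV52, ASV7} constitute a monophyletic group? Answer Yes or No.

Yes

The most recent common ancestor of these taxa subtends (ASV7,(ASV21,ASV52)).
That clade has exactly 3 tips — every listed taxon and nothing else — so the group is monophyletic.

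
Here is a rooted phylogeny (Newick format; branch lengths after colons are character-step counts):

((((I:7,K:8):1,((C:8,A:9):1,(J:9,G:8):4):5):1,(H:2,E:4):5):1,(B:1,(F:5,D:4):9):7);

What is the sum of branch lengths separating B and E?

The path runs B → … → MRCA → … → E; the MRCA is the root of the tree.
Branch lengths along that path: 1 + 7 + 1 + 5 + 4 = 18.

18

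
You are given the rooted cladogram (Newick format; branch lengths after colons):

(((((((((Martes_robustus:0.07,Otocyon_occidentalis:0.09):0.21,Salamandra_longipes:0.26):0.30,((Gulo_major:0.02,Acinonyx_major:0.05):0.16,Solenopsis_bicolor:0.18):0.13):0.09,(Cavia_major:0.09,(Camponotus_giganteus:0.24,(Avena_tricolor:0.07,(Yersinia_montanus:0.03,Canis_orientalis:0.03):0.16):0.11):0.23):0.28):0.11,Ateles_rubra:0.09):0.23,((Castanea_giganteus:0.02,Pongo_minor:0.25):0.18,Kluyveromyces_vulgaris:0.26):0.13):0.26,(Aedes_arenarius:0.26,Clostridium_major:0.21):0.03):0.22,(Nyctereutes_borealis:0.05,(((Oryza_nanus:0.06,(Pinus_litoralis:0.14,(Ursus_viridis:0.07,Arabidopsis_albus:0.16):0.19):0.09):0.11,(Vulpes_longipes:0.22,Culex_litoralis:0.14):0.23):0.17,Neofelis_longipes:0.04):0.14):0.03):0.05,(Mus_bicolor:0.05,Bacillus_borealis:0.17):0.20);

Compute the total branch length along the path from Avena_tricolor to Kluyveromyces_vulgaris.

1.42

The path runs Avena_tricolor → … → MRCA → … → Kluyveromyces_vulgaris; the MRCA is the node subtending ((((((Martes_robustus,Otocyon_occidentalis),Salamandra_longipes),((Gulo_major,Acinonyx_major),Solenopsis_bicolor)),(Cavia_major,(Camponotus_giganteus,(Avena_tricolor,(Yersinia_montanus,Canis_orientalis))))),Ateles_rubra),((Castanea_giganteus,Pongo_minor),Kluyveromyces_vulgaris)).
Branch lengths along that path: 0.07 + 0.11 + 0.23 + 0.28 + 0.11 + 0.23 + 0.13 + 0.26 = 1.42.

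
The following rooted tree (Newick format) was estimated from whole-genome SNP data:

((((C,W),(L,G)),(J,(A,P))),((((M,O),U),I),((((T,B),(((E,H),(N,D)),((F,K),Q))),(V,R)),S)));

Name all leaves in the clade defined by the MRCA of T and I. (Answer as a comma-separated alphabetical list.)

Tracing T: it sits inside (T,B).
Tracing I: it sits inside (((M,O),U),I).
The smallest clade enclosing both is ((((M,O),U),I),((((T,B),(((E,H),(N,D)),((F,K),Q))),(V,R)),S)); the answer is its 16 terminal taxa in alphabetical order.

B, D, E, F, H, I, K, M, N, O, Q, R, S, T, U, V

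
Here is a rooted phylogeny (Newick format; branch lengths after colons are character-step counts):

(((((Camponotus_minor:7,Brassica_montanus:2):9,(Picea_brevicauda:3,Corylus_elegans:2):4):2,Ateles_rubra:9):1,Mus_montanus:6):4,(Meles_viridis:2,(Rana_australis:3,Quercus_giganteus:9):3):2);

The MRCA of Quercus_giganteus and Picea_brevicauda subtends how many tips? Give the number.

9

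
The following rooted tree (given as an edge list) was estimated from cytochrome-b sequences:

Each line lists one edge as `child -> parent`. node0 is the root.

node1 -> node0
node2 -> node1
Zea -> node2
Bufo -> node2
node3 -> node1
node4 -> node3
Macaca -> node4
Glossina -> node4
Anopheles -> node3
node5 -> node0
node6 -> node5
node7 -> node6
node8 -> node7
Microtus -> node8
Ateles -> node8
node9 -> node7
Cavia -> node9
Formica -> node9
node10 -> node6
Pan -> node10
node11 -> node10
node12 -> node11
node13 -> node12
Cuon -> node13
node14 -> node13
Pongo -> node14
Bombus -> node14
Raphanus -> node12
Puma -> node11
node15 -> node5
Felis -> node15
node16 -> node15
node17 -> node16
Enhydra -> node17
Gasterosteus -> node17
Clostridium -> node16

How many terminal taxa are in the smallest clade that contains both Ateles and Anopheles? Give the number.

19

The MRCA of Ateles and Anopheles is the root, so the clade is the entire tree.
That clade contains 19 terminal taxa: Anopheles, Ateles, Bombus, Bufo, Cavia, Clostridium, Cuon, Enhydra, Felis, Formica, Gasterosteus, Glossina, Macaca, Microtus, Pan, Pongo, Puma, Raphanus, Zea.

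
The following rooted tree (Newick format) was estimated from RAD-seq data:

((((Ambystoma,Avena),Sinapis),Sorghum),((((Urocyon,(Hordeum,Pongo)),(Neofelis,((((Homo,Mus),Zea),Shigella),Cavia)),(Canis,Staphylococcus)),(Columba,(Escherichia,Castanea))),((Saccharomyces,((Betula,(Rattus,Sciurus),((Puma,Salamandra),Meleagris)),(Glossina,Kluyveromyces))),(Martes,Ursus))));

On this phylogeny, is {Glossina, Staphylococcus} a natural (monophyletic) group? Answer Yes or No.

The MRCA of the listed taxa subtends ((((Urocyon,(Hordeum,Pongo)),(Neofelis,((((Homo,Mus),Zea),Shigella),Cavia)),(Canis,Staphylococcus)),(Columba,(Escherichia,Castanea))),((Saccharomyces,((Betula,(Rattus,Sciurus),((Puma,Salamandra),Meleagris)),(Glossina,Kluyveromyces))),(Martes,Ursus))).
That clade also contains Betula, Canis, Castanea, Cavia, Columba, Escherichia, Homo, Hordeum, Kluyveromyces, Martes, Meleagris, Mus, Neofelis, Pongo, Puma, Rattus, Saccharomyces, Salamandra, Sciurus, Shigella, Urocyon, Ursus, Zea, which are not in the proposed group, so the group is not monophyletic.

No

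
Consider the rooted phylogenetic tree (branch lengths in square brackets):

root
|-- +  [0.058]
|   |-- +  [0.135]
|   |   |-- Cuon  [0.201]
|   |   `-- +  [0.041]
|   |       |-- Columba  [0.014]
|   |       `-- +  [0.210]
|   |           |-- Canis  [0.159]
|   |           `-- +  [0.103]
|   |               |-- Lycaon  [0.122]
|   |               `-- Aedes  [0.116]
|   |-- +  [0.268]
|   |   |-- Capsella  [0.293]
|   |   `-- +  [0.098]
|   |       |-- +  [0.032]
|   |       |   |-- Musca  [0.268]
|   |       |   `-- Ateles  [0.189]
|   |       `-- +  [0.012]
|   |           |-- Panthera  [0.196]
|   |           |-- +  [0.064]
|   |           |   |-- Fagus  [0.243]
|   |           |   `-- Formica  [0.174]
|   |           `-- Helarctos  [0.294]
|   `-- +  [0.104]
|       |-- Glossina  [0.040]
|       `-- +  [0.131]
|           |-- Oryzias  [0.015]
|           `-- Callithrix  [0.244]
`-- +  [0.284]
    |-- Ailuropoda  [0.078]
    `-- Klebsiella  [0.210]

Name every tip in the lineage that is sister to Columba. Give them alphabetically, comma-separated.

Aedes, Canis, Lycaon

Columba attaches to the tree at the node subtending (Columba,(Canis,(Lycaon,Aedes))).
The other lineage descending from that same node — the sister group — is (Canis,(Lycaon,Aedes)); its 3 tips in alphabetical order are the answer.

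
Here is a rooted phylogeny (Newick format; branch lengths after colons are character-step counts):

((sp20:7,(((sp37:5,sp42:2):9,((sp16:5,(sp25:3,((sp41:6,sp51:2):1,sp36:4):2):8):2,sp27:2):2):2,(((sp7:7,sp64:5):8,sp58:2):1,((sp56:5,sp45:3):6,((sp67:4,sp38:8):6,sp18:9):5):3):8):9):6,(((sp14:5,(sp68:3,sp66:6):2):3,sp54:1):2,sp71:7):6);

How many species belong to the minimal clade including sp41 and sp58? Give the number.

16

The MRCA of sp41 and sp58 is the node subtending (((sp37,sp42),((sp16,(sp25,((sp41,sp51),sp36))),sp27)),(((sp7,sp64),sp58),((sp56,sp45),((sp67,sp38),sp18)))).
That clade contains 16 terminal taxa: sp16, sp18, sp25, sp27, sp36, sp37, sp38, sp41, sp42, sp45, sp51, sp56, sp58, sp64, sp67, sp7.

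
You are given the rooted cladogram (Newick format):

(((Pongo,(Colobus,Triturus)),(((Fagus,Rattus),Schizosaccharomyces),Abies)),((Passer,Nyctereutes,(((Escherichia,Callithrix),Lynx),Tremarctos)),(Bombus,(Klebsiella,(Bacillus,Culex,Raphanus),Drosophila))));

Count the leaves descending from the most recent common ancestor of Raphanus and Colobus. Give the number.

19

The MRCA of Raphanus and Colobus is the root, so the clade is the entire tree.
That clade contains 19 terminal taxa: Abies, Bacillus, Bombus, Callithrix, Colobus, Culex, Drosophila, Escherichia, Fagus, Klebsiella, Lynx, Nyctereutes, Passer, Pongo, Raphanus, Rattus, Schizosaccharomyces, Tremarctos, Triturus.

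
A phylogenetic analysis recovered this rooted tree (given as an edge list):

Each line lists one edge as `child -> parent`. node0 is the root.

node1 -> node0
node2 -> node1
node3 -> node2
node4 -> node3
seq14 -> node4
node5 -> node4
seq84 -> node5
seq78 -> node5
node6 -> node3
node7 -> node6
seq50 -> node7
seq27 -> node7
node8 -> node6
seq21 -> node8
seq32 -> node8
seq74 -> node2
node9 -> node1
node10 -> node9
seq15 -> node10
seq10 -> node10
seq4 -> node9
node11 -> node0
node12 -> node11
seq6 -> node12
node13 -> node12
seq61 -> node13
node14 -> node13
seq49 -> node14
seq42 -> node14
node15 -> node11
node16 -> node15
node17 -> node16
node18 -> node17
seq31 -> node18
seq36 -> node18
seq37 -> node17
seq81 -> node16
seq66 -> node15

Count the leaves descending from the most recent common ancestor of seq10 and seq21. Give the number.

The MRCA of seq10 and seq21 is the node subtending ((((seq14,(seq84,seq78)),((seq50,seq27),(seq21,seq32))),seq74),((seq15,seq10),seq4)).
That clade contains 11 terminal taxa: seq10, seq14, seq15, seq21, seq27, seq32, seq4, seq50, seq74, seq78, seq84.

11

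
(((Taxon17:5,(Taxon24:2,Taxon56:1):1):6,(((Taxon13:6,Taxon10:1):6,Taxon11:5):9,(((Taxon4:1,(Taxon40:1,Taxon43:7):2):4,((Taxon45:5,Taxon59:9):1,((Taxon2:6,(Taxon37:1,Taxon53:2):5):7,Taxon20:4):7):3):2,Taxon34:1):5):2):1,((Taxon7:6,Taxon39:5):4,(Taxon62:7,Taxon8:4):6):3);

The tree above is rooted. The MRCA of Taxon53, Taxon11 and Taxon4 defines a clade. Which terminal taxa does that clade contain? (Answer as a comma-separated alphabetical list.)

Tracing Taxon53: it sits inside (Taxon37,Taxon53).
Tracing Taxon11: it sits inside ((Taxon13,Taxon10),Taxon11).
Tracing Taxon4: it sits inside (Taxon4,(Taxon40,Taxon43)).
The smallest clade enclosing all 3 is (((Taxon13,Taxon10),Taxon11),(((Taxon4,(Taxon40,Taxon43)),((Taxon45,Taxon59),((Taxon2,(Taxon37,Taxon53)),Taxon20))),Taxon34)); the answer is its 13 terminal taxa in alphabetical order.

Taxon10, Taxon11, Taxon13, Taxon2, Taxon20, Taxon34, Taxon37, Taxon4, Taxon40, Taxon43, Taxon45, Taxon53, Taxon59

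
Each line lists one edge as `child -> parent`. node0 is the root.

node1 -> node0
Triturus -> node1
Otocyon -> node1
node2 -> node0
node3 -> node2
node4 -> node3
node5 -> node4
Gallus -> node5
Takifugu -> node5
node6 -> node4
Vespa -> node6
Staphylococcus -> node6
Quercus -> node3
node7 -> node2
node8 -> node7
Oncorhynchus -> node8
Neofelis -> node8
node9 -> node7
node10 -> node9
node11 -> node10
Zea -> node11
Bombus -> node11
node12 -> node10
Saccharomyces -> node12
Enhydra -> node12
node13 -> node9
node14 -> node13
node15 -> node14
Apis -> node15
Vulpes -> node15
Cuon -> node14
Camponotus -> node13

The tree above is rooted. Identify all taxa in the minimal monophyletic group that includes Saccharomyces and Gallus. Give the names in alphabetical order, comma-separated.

Apis, Bombus, Camponotus, Cuon, Enhydra, Gallus, Neofelis, Oncorhynchus, Quercus, Saccharomyces, Staphylococcus, Takifugu, Vespa, Vulpes, Zea

Tracing Saccharomyces: it sits inside (Saccharomyces,Enhydra).
Tracing Gallus: it sits inside (Gallus,Takifugu).
The smallest clade enclosing both is ((((Gallus,Takifugu),(Vespa,Staphylococcus)),Quercus),((Oncorhynchus,Neofelis),(((Zea,Bombus),(Saccharomyces,Enhydra)),(((Apis,Vulpes),Cuon),Camponotus)))); the answer is its 15 terminal taxa in alphabetical order.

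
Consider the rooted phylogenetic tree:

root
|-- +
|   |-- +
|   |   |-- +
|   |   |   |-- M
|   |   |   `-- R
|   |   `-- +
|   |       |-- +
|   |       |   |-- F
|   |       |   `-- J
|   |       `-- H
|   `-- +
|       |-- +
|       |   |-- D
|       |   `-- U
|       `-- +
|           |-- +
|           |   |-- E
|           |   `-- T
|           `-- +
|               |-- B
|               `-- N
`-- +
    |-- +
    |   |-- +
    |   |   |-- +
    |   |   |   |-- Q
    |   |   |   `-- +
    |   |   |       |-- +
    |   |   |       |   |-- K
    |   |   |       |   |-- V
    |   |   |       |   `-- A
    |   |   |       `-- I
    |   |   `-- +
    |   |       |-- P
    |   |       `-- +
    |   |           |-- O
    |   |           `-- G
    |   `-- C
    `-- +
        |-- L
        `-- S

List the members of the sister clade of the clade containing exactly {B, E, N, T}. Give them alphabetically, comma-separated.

D, U

The clade containing exactly {B, E, N, T} attaches to the tree at the node subtending ((D,U),((E,T),(B,N))).
The other lineage descending from that same node — the sister group — is (D,U); its 2 tips in alphabetical order are the answer.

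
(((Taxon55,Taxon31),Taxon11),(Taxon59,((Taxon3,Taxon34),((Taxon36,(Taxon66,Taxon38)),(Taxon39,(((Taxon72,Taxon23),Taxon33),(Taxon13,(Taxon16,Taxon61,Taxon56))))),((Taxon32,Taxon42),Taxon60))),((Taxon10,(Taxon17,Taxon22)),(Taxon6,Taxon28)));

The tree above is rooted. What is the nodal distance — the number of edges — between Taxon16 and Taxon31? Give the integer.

The MRCA of Taxon16 and Taxon31 is the root of the tree.
From Taxon16 up to that node: 8 branches. From Taxon31 up to the same node: 3 branches. Total: 8 + 3 = 11.

11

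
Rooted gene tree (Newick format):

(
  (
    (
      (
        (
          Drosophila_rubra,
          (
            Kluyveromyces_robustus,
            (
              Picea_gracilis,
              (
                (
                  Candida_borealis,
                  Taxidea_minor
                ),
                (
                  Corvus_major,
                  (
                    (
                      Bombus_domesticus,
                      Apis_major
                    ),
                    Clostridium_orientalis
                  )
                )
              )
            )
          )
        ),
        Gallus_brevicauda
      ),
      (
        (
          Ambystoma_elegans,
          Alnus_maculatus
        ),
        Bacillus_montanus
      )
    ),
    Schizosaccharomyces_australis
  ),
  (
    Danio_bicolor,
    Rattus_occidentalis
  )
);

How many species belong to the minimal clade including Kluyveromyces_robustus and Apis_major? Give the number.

The MRCA of Kluyveromyces_robustus and Apis_major is the node subtending (Kluyveromyces_robustus,(Picea_gracilis,((Candida_borealis,Taxidea_minor),(Corvus_major,((Bombus_domesticus,Apis_major),Clostridium_orientalis))))).
That clade contains 8 terminal taxa: Apis_major, Bombus_domesticus, Candida_borealis, Clostridium_orientalis, Corvus_major, Kluyveromyces_robustus, Picea_gracilis, Taxidea_minor.

8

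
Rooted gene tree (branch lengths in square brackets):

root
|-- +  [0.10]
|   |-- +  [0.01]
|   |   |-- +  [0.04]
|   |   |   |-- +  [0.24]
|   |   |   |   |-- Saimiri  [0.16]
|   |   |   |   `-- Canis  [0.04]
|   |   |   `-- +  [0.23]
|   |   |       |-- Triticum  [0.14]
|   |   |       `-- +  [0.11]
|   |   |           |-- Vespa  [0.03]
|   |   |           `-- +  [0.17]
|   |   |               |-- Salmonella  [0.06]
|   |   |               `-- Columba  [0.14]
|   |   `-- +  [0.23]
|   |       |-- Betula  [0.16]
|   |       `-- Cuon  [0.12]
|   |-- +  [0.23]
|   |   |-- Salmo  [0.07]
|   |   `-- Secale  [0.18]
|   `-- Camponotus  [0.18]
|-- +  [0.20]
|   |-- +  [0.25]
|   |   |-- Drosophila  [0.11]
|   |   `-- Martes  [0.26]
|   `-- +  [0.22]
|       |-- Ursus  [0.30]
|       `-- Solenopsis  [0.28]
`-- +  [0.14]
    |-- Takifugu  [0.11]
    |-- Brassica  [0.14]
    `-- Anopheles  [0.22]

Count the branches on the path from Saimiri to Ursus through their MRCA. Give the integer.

The MRCA of Saimiri and Ursus is the root of the tree.
From Saimiri up to that node: 5 branches. From Ursus up to the same node: 3 branches. Total: 5 + 3 = 8.

8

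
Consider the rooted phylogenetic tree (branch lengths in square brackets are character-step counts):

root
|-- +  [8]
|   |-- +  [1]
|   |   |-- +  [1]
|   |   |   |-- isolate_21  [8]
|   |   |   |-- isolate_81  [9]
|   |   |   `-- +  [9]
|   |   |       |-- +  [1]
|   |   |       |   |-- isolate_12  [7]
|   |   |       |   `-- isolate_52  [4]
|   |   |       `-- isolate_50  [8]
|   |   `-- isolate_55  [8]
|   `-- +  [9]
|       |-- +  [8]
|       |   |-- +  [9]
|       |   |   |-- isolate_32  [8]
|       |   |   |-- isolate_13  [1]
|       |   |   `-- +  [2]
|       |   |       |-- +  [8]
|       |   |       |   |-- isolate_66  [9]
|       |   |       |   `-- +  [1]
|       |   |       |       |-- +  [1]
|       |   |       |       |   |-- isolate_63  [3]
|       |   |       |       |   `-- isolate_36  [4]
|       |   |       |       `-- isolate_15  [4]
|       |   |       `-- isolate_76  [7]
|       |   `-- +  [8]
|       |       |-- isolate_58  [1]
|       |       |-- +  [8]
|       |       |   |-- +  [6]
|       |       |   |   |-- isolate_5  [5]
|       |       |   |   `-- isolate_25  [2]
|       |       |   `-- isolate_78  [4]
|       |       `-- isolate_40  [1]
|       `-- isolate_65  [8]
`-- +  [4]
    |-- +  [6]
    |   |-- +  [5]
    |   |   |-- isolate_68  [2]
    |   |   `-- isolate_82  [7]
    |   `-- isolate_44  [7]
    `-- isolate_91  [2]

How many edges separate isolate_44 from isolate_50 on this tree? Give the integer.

8

The MRCA of isolate_44 and isolate_50 is the root of the tree.
From isolate_44 up to that node: 3 branches. From isolate_50 up to the same node: 5 branches. Total: 3 + 5 = 8.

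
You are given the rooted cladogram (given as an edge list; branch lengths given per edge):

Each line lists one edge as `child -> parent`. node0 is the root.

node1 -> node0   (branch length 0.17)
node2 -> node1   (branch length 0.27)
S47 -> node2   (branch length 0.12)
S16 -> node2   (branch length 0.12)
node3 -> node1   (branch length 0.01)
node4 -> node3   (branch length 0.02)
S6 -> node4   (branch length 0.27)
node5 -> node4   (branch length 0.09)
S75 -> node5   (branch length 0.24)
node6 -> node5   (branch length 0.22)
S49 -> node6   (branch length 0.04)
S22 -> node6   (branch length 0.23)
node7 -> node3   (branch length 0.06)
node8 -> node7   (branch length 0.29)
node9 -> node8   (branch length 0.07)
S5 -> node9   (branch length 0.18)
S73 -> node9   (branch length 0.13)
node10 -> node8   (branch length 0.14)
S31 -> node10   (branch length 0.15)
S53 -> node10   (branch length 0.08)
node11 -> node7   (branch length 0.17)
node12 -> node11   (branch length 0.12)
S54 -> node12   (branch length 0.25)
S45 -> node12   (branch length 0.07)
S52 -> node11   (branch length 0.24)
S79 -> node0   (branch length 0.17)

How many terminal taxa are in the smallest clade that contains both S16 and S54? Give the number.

13

The MRCA of S16 and S54 is the node subtending ((S47,S16),((S6,(S75,(S49,S22))),(((S5,S73),(S31,S53)),((S54,S45),S52)))).
That clade contains 13 terminal taxa: S16, S22, S31, S45, S47, S49, S5, S52, S53, S54, S6, S73, S75.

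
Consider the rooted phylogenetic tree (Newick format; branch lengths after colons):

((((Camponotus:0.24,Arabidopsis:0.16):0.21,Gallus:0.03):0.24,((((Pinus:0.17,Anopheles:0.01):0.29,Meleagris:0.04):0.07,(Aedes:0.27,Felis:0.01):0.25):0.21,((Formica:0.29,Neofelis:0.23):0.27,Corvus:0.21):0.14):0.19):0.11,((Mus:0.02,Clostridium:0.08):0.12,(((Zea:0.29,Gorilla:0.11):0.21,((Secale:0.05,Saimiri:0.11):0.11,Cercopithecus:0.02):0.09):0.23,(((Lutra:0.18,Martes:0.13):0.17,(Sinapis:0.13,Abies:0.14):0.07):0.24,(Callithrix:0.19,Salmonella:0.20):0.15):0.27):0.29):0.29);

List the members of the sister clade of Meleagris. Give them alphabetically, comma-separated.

Meleagris attaches to the tree at the node subtending ((Pinus,Anopheles),Meleagris).
The other lineage descending from that same node — the sister group — is (Pinus,Anopheles); its 2 tips in alphabetical order are the answer.

Anopheles, Pinus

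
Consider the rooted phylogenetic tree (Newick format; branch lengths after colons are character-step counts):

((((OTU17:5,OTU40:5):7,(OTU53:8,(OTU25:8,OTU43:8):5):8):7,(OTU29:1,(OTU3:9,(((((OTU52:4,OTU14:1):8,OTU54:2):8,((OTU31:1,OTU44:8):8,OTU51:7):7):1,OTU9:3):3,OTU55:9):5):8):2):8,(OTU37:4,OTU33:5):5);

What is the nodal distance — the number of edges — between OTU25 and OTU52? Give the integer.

12

The MRCA of OTU25 and OTU52 is the node subtending (((OTU17,OTU40),(OTU53,(OTU25,OTU43))),(OTU29,(OTU3,(((((OTU52,OTU14),OTU54),((OTU31,OTU44),OTU51)),OTU9),OTU55)))).
From OTU25 up to that node: 4 branches. From OTU52 up to the same node: 8 branches. Total: 4 + 8 = 12.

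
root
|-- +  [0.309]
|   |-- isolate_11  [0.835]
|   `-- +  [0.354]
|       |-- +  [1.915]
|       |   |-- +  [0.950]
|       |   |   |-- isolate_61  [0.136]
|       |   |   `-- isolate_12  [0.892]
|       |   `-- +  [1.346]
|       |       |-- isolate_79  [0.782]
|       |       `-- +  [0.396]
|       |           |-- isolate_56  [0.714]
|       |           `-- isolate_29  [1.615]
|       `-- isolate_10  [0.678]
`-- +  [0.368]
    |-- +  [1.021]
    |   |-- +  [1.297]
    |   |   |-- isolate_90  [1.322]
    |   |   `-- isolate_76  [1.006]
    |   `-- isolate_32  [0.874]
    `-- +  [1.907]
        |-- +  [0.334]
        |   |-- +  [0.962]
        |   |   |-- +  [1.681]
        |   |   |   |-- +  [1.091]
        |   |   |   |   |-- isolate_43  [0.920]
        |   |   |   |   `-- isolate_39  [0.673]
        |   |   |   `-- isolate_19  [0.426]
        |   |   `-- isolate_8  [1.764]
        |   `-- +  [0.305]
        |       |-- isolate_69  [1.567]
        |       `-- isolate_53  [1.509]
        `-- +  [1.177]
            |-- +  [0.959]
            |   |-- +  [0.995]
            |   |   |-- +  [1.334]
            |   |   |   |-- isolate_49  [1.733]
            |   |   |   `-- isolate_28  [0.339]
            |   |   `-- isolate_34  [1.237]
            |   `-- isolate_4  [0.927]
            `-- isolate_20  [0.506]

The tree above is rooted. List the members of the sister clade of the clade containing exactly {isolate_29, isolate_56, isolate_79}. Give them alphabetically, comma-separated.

isolate_12, isolate_61

The clade containing exactly {isolate_29, isolate_56, isolate_79} attaches to the tree at the node subtending ((isolate_61,isolate_12),(isolate_79,(isolate_56,isolate_29))).
The other lineage descending from that same node — the sister group — is (isolate_61,isolate_12); its 2 tips in alphabetical order are the answer.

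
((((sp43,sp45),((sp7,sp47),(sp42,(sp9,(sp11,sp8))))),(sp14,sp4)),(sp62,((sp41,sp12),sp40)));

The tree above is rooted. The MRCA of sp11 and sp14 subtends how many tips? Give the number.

10

The MRCA of sp11 and sp14 is the node subtending (((sp43,sp45),((sp7,sp47),(sp42,(sp9,(sp11,sp8))))),(sp14,sp4)).
That clade contains 10 terminal taxa: sp11, sp14, sp4, sp42, sp43, sp45, sp47, sp7, sp8, sp9.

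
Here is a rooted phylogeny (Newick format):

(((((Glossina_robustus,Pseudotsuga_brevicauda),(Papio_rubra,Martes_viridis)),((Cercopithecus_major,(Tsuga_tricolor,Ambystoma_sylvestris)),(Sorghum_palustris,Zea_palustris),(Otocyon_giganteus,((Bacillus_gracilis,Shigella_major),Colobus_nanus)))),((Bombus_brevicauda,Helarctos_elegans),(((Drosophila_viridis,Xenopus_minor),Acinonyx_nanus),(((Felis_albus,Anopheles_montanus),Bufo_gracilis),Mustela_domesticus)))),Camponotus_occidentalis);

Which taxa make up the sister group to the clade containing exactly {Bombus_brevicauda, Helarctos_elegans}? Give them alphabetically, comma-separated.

Acinonyx_nanus, Anopheles_montanus, Bufo_gracilis, Drosophila_viridis, Felis_albus, Mustela_domesticus, Xenopus_minor

The clade containing exactly {Bombus_brevicauda, Helarctos_elegans} attaches to the tree at the node subtending ((Bombus_brevicauda,Helarctos_elegans),(((Drosophila_viridis,Xenopus_minor),Acinonyx_nanus),(((Felis_albus,Anopheles_montanus),Bufo_gracilis),Mustela_domesticus))).
The other lineage descending from that same node — the sister group — is (((Drosophila_viridis,Xenopus_minor),Acinonyx_nanus),(((Felis_albus,Anopheles_montanus),Bufo_gracilis),Mustela_domesticus)); its 7 tips in alphabetical order are the answer.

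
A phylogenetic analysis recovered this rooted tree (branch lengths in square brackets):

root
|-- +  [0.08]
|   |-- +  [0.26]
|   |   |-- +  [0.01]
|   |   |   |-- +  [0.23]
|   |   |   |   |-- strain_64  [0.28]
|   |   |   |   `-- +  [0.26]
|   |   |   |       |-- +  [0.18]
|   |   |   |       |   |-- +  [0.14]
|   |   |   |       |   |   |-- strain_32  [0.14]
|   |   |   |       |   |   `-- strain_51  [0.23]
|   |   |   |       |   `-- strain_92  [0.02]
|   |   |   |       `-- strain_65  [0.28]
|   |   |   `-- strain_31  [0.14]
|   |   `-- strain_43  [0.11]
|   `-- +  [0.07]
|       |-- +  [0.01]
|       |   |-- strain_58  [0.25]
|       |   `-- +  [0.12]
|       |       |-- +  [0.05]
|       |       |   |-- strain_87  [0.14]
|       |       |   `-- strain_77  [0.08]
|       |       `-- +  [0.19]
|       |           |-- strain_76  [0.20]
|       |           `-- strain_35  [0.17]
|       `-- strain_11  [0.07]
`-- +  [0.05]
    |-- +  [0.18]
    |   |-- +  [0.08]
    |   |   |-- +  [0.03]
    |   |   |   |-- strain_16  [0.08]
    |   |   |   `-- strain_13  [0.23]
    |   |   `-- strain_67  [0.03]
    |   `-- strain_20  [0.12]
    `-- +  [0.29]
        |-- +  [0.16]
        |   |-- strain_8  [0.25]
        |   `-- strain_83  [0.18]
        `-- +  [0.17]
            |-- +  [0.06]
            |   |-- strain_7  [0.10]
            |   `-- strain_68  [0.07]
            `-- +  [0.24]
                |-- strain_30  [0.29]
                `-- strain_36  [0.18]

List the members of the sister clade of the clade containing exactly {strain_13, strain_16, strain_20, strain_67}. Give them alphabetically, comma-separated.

strain_30, strain_36, strain_68, strain_7, strain_8, strain_83

The clade containing exactly {strain_13, strain_16, strain_20, strain_67} attaches to the tree at the node subtending ((((strain_16,strain_13),strain_67),strain_20),((strain_8,strain_83),((strain_7,strain_68),(strain_30,strain_36)))).
The other lineage descending from that same node — the sister group — is ((strain_8,strain_83),((strain_7,strain_68),(strain_30,strain_36))); its 6 tips in alphabetical order are the answer.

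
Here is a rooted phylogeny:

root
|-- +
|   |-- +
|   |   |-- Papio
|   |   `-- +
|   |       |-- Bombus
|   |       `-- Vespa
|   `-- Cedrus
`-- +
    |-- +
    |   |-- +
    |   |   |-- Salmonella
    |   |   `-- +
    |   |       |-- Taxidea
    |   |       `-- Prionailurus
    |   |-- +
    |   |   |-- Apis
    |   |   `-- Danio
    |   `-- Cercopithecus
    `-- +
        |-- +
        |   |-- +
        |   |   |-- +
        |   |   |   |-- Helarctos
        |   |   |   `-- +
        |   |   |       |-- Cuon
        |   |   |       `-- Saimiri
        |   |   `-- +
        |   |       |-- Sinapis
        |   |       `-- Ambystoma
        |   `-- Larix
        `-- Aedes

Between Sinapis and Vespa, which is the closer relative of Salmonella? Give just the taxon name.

The MRCA of Salmonella and Sinapis subtends (((Salmonella,(Taxidea,Prionailurus)),(Apis,Danio),Cercopithecus),((((Helarctos,(Cuon,Saimiri)),(Sinapis,Ambystoma)),Larix),Aedes)) (13 taxa).
The MRCA of Salmonella and Vespa is the root, subtending the entire tree (17 taxa).
The first is nested inside the second, so Salmonella shares a more recent common ancestor with Sinapis.

Sinapis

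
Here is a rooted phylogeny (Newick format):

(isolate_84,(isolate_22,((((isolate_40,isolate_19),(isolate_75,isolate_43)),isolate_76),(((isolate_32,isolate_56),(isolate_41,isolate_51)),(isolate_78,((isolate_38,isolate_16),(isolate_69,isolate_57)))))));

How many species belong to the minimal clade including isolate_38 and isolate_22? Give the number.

The MRCA of isolate_38 and isolate_22 is the node subtending (isolate_22,((((isolate_40,isolate_19),(isolate_75,isolate_43)),isolate_76),(((isolate_32,isolate_56),(isolate_41,isolate_51)),(isolate_78,((isolate_38,isolate_16),(isolate_69,isolate_57)))))).
That clade contains 15 terminal taxa: isolate_16, isolate_19, isolate_22, isolate_32, isolate_38, isolate_40, isolate_41, isolate_43, isolate_51, isolate_56, isolate_57, isolate_69, isolate_75, isolate_76, isolate_78.

15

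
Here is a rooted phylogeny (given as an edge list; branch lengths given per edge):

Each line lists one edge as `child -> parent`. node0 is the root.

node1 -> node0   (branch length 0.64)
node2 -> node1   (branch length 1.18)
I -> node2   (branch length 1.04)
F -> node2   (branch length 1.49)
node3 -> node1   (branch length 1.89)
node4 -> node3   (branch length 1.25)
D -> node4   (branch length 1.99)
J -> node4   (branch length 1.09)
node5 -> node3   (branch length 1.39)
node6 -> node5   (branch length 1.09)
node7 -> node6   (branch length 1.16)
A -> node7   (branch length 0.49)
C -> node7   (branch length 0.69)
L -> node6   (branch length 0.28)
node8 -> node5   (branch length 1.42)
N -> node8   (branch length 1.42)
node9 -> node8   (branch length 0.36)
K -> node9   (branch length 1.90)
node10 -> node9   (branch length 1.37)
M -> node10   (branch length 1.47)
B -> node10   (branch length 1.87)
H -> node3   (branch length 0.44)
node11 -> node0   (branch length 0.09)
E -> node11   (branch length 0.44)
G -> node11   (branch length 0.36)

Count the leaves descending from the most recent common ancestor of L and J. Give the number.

10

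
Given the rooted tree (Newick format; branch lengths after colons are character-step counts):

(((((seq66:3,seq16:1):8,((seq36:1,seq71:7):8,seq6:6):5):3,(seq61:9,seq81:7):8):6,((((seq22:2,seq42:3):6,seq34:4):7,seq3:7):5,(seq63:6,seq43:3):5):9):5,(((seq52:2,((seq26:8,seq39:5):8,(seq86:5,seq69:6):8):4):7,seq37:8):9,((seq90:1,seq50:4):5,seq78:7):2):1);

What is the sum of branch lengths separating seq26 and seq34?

67

The path runs seq26 → … → MRCA → … → seq34; the MRCA is the root of the tree.
Branch lengths along that path: 8 + 8 + 4 + 7 + 9 + 1 + 5 + 9 + 5 + 7 + 4 = 67.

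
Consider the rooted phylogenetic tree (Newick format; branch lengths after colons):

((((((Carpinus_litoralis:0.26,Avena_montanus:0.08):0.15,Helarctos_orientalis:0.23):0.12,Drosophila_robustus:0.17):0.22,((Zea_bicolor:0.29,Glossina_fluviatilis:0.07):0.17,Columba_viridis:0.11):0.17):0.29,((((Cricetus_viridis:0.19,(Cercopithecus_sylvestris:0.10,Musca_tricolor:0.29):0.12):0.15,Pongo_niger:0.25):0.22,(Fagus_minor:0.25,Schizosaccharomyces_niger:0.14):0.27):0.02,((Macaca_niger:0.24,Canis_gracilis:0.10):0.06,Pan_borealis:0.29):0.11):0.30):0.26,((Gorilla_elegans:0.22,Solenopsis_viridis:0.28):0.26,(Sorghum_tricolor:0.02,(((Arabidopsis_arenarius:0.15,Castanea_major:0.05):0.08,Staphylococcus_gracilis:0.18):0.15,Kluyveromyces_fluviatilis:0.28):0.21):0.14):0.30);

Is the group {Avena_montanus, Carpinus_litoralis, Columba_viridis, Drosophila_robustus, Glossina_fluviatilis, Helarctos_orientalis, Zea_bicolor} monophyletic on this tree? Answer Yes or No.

The most recent common ancestor of these taxa subtends ((((Carpinus_litoralis,Avena_montanus),Helarctos_orientalis),Drosophila_robustus),((Zea_bicolor,Glossina_fluviatilis),Columba_viridis)).
That clade has exactly 7 tips — every listed taxon and nothing else — so the group is monophyletic.

Yes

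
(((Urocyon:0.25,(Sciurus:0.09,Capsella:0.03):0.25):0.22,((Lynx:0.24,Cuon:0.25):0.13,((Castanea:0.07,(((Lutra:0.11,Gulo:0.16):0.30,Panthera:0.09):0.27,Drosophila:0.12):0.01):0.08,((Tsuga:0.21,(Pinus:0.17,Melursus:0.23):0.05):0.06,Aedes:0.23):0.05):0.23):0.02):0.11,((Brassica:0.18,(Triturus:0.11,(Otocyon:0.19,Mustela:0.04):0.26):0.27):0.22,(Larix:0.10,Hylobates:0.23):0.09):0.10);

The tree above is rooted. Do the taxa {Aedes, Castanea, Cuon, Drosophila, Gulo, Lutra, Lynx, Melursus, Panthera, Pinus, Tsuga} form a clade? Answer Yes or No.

The most recent common ancestor of these taxa subtends ((Lynx,Cuon),((Castanea,(((Lutra,Gulo),Panthera),Drosophila)),((Tsuga,(Pinus,Melursus)),Aedes))).
That clade has exactly 11 tips — every listed taxon and nothing else — so the group is monophyletic.

Yes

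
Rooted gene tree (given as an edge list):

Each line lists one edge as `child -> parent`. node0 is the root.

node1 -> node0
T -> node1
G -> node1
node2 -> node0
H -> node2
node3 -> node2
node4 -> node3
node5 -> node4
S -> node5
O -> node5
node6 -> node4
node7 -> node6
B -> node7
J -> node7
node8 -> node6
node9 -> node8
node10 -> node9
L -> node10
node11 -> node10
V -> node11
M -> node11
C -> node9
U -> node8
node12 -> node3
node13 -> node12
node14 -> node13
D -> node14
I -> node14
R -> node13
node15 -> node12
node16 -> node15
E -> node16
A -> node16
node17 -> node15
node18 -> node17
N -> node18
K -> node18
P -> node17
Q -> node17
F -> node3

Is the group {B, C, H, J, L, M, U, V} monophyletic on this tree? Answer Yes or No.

The MRCA of the listed taxa subtends (H,(((S,O),((B,J),(((L,(V,M)),C),U))),(((D,I),R),((E,A),((N,K),P,Q))),F)).
That clade also contains A, D, E, F, I, K, N, O, P, Q, R, S, which are not in the proposed group, so the group is not monophyletic.

No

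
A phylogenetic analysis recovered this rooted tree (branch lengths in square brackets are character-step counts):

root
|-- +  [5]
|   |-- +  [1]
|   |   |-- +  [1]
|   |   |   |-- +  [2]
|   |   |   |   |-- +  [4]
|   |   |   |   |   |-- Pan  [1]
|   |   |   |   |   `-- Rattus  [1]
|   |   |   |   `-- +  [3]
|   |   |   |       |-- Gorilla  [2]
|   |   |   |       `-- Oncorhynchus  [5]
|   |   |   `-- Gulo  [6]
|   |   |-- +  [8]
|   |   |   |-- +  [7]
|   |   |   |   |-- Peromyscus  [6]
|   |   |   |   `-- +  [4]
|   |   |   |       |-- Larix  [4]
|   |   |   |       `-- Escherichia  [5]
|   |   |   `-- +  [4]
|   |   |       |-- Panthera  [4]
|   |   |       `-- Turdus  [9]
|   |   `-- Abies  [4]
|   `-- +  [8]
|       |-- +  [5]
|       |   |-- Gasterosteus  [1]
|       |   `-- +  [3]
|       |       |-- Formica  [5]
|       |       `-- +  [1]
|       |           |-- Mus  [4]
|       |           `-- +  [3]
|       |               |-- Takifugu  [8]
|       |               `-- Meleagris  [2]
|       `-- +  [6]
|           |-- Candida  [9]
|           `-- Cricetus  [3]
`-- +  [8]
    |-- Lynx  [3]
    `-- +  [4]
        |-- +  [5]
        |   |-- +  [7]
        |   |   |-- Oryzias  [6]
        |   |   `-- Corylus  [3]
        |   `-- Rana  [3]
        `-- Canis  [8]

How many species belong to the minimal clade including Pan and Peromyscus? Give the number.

The MRCA of Pan and Peromyscus is the node subtending ((((Pan,Rattus),(Gorilla,Oncorhynchus)),Gulo),((Peromyscus,(Larix,Escherichia)),(Panthera,Turdus)),Abies).
That clade contains 11 terminal taxa: Abies, Escherichia, Gorilla, Gulo, Larix, Oncorhynchus, Pan, Panthera, Peromyscus, Rattus, Turdus.

11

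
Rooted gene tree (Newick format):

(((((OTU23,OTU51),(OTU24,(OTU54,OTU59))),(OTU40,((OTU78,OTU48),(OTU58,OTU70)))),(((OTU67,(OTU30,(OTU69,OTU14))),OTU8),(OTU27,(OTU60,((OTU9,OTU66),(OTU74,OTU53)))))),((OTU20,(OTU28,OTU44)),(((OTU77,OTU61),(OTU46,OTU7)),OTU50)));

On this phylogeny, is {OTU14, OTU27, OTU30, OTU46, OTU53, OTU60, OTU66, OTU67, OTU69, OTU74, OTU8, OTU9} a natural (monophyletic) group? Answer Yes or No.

The MRCA of the listed taxa is the root, so the smallest clade containing them is the whole tree.
That clade also contains OTU20, OTU23, OTU24, OTU28, OTU40, OTU44, OTU48, OTU50, OTU51, OTU54, OTU58, OTU59, OTU61, OTU7, OTU70, OTU77, OTU78, which are not in the proposed group, so the group is not monophyletic.

No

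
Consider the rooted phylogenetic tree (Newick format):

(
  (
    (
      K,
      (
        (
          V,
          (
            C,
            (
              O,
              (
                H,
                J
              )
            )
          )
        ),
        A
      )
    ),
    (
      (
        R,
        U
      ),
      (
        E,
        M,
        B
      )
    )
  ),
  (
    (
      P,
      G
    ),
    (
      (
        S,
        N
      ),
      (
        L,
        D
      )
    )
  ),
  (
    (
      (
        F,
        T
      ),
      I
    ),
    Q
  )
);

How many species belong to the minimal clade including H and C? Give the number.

4

The MRCA of H and C is the node subtending (C,(O,(H,J))).
That clade contains 4 terminal taxa: C, H, J, O.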